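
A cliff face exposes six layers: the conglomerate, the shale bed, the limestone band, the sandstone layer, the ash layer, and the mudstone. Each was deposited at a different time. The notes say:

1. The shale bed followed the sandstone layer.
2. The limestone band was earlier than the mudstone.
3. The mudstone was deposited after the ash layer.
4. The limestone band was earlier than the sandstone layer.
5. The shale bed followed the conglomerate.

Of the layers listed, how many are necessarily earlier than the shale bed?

3

Directly stated before the shale bed: the conglomerate and the sandstone layer.
The limestone band reaches the shale bed via the limestone band → the sandstone layer → the shale bed.
No chain forces the ash layer (or any of the others) ahead of the shale bed.
That's the conglomerate, the limestone band, and the sandstone layer — 3 in all.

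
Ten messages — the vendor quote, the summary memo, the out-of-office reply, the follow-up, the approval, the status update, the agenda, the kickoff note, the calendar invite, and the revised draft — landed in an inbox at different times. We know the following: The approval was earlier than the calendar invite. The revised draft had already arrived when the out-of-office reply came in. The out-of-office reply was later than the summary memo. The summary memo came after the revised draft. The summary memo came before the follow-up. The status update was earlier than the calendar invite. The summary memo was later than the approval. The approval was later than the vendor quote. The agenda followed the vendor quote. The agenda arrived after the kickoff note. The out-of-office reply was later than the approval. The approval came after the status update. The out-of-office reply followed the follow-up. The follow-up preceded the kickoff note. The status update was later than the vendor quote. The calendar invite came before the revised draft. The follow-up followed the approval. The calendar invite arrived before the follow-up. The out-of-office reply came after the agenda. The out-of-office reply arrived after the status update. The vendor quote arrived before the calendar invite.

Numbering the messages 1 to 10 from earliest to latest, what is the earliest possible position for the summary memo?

6

The approval, the calendar invite, the revised draft, the status update, and the vendor quote must all come before the summary memo — 5 forced predecessors.
Nothing else is forced ahead of the summary memo, so its earliest slot is position 5 + 1 = 6.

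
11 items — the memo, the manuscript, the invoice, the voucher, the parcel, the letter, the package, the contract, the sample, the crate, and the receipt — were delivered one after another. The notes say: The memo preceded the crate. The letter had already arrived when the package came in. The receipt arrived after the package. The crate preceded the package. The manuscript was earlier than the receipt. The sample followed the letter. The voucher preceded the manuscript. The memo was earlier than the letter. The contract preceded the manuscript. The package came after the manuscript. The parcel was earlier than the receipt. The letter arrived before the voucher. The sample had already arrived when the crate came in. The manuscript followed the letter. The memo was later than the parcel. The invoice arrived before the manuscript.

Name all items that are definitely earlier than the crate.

the letter, the memo, the parcel, the sample

Directly stated before the crate: the memo and the sample.
The letter reaches the crate via the letter → the sample → the crate.
The parcel reaches the crate via the parcel → the memo → the crate.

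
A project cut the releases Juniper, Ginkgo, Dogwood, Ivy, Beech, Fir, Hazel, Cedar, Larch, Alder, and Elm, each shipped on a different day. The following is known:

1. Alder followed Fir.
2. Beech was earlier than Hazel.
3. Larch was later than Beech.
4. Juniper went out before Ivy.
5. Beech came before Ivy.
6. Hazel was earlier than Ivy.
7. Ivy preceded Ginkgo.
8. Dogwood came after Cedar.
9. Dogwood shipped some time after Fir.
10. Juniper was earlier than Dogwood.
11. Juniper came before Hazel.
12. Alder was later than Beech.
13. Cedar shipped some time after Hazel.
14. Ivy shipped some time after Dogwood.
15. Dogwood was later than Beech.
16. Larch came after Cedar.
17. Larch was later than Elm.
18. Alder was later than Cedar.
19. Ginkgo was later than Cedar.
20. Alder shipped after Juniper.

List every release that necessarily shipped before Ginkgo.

Beech, Cedar, Dogwood, Fir, Hazel, Ivy, Juniper

Directly stated before Ginkgo: Cedar and Ivy.
Beech reaches Ginkgo via Beech → Ivy → Ginkgo.
Dogwood reaches Ginkgo via Dogwood → Ivy → Ginkgo.
Fir reaches Ginkgo via Fir → Dogwood → Ivy → Ginkgo.
Likewise Hazel and Juniper each reach Ginkgo by chaining the stated constraints.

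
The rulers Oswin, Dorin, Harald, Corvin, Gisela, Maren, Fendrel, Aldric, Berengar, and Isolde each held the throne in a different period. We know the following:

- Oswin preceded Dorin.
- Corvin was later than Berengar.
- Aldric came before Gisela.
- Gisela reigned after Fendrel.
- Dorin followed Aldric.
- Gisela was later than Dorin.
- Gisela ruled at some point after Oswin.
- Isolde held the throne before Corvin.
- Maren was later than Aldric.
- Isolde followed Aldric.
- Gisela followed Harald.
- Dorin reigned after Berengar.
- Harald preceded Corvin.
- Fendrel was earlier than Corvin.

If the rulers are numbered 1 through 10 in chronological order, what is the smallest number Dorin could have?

Aldric, Berengar, and Oswin must all come before Dorin — 3 forced predecessors.
Nothing else is forced ahead of Dorin, so their earliest slot is position 3 + 1 = 4.

4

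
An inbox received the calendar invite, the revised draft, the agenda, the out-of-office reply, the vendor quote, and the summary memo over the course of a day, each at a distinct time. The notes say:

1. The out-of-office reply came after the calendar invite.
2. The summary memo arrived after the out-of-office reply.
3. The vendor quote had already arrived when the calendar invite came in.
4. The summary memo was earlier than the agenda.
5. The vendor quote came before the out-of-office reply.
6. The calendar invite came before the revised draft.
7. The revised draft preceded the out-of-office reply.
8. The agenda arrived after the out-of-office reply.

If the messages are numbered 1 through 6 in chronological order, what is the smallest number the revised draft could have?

The calendar invite and the vendor quote must both come before the revised draft — 2 forced predecessors.
Nothing else is forced ahead of the revised draft, so its earliest slot is position 2 + 1 = 3.

3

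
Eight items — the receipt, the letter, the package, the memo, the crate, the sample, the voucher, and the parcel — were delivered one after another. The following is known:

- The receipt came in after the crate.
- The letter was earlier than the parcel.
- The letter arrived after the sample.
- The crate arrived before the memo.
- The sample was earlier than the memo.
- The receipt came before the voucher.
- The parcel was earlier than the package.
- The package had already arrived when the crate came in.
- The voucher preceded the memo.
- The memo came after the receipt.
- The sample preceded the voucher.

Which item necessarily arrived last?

Every other item has a chain of constraints placing it before the memo, so the memo is last.

the memo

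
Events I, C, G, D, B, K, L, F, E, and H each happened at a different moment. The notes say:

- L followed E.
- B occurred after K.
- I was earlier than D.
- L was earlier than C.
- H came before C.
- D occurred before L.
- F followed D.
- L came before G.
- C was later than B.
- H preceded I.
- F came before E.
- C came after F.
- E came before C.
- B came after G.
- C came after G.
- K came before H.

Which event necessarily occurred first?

K

K has a chain of constraints placing it before every other event, so K must be first.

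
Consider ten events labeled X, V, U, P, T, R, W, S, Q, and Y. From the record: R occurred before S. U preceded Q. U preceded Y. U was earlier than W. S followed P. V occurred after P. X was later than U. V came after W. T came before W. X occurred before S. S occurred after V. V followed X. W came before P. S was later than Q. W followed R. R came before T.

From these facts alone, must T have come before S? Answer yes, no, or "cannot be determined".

Chain the constraints: T → W → P → S. Each link is directly stated, so T comes before S.

yes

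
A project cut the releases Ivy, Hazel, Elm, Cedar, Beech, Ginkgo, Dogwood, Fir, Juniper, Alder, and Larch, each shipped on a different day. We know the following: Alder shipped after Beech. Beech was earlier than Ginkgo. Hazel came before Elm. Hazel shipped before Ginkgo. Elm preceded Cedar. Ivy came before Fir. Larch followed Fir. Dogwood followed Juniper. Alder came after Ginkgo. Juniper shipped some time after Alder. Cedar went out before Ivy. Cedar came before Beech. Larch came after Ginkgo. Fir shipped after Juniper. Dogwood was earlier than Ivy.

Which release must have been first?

Hazel has a chain of constraints placing it before every other release, so Hazel must be first.

Hazel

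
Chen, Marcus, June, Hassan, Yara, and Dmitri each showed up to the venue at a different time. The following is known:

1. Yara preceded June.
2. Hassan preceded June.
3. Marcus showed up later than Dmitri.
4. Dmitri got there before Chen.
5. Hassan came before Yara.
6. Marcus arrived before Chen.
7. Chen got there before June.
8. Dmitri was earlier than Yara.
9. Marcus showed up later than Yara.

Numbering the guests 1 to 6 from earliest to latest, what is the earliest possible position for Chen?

Dmitri, Hassan, Marcus, and Yara must all come before Chen — 4 forced predecessors.
Nothing else is forced ahead of Chen, so their earliest slot is position 4 + 1 = 5.

5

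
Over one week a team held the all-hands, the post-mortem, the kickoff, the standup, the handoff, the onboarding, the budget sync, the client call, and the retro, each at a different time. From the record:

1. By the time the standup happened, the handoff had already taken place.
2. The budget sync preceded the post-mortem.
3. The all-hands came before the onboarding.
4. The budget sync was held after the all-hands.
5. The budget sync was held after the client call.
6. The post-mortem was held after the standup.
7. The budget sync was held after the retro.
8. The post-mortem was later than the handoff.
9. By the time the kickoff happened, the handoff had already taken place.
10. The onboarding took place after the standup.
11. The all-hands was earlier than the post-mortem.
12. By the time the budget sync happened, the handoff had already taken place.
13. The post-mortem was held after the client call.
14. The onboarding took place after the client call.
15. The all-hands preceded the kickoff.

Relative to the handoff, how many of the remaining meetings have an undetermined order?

Forced after the handoff: the budget sync, the kickoff, the onboarding, the post-mortem, and the standup.
That leaves the all-hands, the client call, and the retro with no forced order relative to the handoff — 3.

3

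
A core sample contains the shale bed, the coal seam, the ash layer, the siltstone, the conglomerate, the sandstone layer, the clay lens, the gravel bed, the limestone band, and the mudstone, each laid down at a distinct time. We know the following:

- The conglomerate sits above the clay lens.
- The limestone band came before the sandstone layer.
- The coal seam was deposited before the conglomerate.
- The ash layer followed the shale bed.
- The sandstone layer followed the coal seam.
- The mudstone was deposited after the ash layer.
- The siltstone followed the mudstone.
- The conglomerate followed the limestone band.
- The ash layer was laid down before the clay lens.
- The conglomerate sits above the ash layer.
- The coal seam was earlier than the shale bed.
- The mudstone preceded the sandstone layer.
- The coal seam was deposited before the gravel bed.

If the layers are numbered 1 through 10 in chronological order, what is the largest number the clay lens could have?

The clay lens must come before the conglomerate — 1 layer forced after it.
Everything else can be placed before the clay lens in some valid order, so the clay lens can sit as late as position 10 − 1 = 9.

9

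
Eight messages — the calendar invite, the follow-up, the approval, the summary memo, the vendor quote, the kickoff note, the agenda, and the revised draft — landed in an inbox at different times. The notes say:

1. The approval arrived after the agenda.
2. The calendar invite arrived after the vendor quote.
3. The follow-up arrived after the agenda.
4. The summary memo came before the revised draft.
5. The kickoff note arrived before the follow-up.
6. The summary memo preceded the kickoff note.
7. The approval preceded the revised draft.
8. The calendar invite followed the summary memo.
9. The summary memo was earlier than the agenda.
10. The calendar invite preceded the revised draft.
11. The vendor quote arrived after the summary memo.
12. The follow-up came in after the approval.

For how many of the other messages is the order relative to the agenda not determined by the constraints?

Forced before the agenda: the summary memo; forced after the agenda: the approval, the follow-up, and the revised draft.
That leaves the calendar invite, the kickoff note, and the vendor quote with no forced order relative to the agenda — 3.

3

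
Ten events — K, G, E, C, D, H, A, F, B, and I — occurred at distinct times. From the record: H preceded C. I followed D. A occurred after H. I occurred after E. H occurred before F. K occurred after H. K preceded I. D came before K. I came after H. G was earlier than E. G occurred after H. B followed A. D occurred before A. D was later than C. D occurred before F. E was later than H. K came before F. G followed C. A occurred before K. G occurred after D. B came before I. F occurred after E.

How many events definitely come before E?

Directly stated before E: G and H.
C reaches E via C → G → E.
D reaches E via D → G → E.
That's C, D, G, and H — 4 in all.

4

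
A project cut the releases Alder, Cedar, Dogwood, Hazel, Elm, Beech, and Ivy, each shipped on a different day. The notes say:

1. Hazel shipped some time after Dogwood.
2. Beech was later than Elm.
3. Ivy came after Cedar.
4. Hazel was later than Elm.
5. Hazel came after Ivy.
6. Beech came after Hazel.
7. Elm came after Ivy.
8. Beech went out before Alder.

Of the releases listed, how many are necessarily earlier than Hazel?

4

Directly stated before Hazel: Dogwood, Elm, and Ivy.
Cedar reaches Hazel via Cedar → Ivy → Hazel.
No chain forces Alder (or any of the others) ahead of Hazel.
That's Cedar, Dogwood, Elm, and Ivy — 4 in all.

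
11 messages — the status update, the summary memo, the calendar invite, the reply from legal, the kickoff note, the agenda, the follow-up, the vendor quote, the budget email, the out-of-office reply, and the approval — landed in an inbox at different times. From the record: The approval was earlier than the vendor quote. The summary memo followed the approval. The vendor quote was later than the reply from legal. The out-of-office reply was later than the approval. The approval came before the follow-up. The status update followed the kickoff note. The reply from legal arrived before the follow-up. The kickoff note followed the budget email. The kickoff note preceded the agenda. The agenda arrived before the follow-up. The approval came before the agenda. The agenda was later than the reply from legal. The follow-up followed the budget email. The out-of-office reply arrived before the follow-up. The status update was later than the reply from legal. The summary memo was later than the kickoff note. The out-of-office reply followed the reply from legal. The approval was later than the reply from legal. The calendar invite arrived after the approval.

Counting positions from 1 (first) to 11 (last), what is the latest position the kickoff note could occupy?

The kickoff note must come before the agenda, the follow-up, the status update, and the summary memo — 4 messages forced after it.
Everything else can be placed before the kickoff note in some valid order, so the kickoff note can sit as late as position 11 − 4 = 7.

7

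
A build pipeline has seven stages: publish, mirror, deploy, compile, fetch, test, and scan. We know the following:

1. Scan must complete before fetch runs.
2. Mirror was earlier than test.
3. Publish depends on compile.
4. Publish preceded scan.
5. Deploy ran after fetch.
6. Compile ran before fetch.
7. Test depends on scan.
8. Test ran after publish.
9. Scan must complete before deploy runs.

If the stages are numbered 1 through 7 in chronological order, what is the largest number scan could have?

Scan must come before deploy, fetch, and test — 3 stages forced after it.
Everything else can be placed before scan in some valid order, so scan can sit as late as position 7 − 3 = 4.

4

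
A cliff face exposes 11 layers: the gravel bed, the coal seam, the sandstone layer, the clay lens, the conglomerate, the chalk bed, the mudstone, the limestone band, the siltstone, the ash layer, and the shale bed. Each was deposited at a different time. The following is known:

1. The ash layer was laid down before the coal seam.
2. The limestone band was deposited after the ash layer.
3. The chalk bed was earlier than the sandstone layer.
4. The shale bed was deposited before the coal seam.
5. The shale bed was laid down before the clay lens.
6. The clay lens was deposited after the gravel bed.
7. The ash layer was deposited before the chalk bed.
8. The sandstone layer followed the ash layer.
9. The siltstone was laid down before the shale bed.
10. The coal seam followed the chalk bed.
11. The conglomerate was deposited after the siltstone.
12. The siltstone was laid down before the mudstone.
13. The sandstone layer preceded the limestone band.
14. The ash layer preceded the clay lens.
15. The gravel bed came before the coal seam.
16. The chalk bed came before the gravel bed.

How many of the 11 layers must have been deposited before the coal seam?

Directly stated before the coal seam: the ash layer, the chalk bed, the gravel bed, and the shale bed.
The siltstone reaches the coal seam via the siltstone → the shale bed → the coal seam.
That's the ash layer, the chalk bed, the gravel bed, the shale bed, and the siltstone — 5 in all.

5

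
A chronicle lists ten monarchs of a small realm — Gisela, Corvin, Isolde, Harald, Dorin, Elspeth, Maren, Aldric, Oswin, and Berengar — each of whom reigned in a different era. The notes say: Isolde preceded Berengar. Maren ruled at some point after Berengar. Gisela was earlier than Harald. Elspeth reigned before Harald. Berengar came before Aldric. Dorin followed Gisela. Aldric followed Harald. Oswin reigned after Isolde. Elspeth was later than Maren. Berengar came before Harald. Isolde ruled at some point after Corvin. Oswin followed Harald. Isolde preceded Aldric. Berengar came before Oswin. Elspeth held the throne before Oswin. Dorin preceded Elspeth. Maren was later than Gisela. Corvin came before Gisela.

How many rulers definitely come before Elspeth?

Directly stated before Elspeth: Dorin and Maren.
Berengar reaches Elspeth via Berengar → Maren → Elspeth.
Corvin reaches Elspeth via Corvin → Gisela → Dorin → Elspeth.
Gisela reaches Elspeth via Gisela → Dorin → Elspeth.
Likewise Isolde reaches Elspeth by chaining the stated constraints.
That's Berengar, Corvin, Dorin, Gisela, Isolde, and Maren — 6 in all.

6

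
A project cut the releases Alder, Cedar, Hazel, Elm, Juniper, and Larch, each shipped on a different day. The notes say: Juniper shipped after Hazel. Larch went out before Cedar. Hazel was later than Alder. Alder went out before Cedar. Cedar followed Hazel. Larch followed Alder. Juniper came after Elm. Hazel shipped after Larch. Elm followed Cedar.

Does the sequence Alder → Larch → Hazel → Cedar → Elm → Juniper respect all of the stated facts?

Check each stated constraint against the proposed order — e.g. Alder is ahead of Cedar; Hazel is ahead of Juniper. Every pair is in the required order; nothing is violated.

yes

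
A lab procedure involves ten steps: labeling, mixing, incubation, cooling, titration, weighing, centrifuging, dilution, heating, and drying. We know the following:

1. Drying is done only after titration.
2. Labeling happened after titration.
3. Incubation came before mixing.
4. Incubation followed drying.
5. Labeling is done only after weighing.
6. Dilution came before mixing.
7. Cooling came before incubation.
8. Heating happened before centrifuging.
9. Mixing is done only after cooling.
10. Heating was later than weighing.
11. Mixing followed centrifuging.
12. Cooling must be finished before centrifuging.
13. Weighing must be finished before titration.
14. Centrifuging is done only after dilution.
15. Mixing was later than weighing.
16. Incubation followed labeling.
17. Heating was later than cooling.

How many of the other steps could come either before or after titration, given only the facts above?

4

Forced before titration: weighing; forced after titration: drying, incubation, labeling, and mixing.
That leaves centrifuging, cooling, dilution, and heating with no forced order relative to titration — 4.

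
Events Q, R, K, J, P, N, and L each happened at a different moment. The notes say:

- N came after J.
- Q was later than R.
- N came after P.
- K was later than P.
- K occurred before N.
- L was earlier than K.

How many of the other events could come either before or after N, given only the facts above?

2

Forced before N: J, K, L, and P.
That leaves Q and R with no forced order relative to N — 2.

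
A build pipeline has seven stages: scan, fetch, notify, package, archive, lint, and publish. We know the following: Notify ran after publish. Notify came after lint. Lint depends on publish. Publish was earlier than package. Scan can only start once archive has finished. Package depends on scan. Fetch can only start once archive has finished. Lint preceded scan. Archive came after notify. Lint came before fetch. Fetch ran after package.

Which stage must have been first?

publish

Publish has a chain of constraints placing it before every other stage, so publish must be first.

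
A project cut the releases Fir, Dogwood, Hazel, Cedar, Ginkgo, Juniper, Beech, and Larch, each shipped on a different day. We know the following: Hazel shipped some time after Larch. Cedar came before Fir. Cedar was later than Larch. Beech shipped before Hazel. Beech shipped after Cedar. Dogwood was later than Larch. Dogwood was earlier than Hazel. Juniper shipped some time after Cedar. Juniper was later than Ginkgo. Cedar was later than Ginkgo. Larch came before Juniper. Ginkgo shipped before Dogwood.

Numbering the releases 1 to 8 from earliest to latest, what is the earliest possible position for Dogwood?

Ginkgo and Larch must both come before Dogwood — 2 forced predecessors.
Nothing else is forced ahead of Dogwood, so its earliest slot is position 2 + 1 = 3.

3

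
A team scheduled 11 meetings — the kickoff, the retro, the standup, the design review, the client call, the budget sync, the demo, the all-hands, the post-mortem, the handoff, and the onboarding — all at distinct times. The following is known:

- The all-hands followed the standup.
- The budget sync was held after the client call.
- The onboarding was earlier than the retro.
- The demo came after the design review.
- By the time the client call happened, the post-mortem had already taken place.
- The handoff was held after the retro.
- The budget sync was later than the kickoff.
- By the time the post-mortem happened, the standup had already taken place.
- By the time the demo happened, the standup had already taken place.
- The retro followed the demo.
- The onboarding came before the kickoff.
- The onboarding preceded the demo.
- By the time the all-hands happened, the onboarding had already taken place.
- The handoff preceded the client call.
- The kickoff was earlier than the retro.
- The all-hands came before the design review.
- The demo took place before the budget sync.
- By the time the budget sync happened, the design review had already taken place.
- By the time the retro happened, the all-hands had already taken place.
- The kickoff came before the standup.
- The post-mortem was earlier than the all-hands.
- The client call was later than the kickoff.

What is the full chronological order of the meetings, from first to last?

the onboarding, the kickoff, the standup, the post-mortem, the all-hands, the design review, the demo, the retro, the handoff, the client call, the budget sync

The constraints fix every adjacent pair, so only one ordering works:
the onboarding → the kickoff → the standup → the post-mortem → the all-hands → the design review → the demo → the retro → the handoff → the client call → the budget sync.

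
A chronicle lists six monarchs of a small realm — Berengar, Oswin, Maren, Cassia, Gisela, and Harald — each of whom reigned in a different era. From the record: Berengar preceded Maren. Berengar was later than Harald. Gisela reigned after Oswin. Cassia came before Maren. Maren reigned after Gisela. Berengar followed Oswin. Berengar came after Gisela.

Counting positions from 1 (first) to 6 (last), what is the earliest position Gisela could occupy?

Oswin must come before Gisela — 1 forced predecessor.
Nothing else is forced ahead of Gisela, so their earliest slot is position 1 + 1 = 2.

2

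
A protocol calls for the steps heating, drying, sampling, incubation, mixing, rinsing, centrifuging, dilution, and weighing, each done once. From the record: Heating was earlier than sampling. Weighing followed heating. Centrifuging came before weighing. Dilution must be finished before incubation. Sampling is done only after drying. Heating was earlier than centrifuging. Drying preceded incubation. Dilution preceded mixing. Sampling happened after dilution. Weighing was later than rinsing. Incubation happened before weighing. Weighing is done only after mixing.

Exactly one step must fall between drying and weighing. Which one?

Tracing the constraints gives drying → incubation → weighing, so incubation sits after drying and before weighing.
No other step is forced both after drying and before weighing.

incubation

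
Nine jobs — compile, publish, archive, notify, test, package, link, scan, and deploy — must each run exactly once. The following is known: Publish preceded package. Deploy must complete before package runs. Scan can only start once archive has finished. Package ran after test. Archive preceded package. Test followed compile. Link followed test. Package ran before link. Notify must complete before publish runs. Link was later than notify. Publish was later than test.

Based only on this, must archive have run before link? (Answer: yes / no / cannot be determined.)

yes

Chain the constraints: archive → package → link. Each link is directly stated, so archive comes before link.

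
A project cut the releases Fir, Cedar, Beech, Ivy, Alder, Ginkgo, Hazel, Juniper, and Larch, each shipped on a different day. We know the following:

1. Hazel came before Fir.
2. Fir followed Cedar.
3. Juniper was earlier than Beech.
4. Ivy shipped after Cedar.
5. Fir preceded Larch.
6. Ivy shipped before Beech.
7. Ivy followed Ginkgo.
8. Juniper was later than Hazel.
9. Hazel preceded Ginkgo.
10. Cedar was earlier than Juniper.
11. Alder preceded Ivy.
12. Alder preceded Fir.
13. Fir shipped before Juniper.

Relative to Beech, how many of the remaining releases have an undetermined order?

Forced before Beech: Alder, Cedar, Fir, Ginkgo, Hazel, Ivy, and Juniper.
That leaves Larch with no forced order relative to Beech — 1.

1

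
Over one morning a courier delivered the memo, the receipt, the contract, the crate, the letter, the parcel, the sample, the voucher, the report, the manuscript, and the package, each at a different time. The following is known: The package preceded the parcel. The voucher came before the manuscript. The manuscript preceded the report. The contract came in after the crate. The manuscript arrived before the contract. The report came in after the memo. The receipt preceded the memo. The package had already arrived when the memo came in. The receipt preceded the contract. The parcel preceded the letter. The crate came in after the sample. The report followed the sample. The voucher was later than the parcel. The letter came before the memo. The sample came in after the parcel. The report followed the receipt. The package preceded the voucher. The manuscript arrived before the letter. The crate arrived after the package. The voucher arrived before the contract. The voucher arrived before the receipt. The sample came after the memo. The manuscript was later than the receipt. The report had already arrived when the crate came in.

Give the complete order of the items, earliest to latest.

The constraints fix every adjacent pair, so only one ordering works:
the package → the parcel → the voucher → the receipt → the manuscript → the letter → the memo → the sample → the report → the crate → the contract.

the package, the parcel, the voucher, the receipt, the manuscript, the letter, the memo, the sample, the report, the crate, the contract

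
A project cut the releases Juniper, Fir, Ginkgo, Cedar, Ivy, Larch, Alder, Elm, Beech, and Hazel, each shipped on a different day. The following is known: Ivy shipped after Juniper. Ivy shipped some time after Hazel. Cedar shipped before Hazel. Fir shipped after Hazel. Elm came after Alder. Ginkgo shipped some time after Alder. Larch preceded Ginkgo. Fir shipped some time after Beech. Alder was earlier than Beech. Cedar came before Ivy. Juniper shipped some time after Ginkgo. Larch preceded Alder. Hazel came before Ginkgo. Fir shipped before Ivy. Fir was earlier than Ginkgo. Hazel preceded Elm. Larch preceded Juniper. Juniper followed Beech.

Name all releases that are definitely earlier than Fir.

Alder, Beech, Cedar, Hazel, Larch

Directly stated before Fir: Beech and Hazel.
Alder reaches Fir via Alder → Beech → Fir.
Cedar reaches Fir via Cedar → Hazel → Fir.
Larch reaches Fir via Larch → Alder → Beech → Fir.
No chain forces Elm (or any of the others) ahead of Fir.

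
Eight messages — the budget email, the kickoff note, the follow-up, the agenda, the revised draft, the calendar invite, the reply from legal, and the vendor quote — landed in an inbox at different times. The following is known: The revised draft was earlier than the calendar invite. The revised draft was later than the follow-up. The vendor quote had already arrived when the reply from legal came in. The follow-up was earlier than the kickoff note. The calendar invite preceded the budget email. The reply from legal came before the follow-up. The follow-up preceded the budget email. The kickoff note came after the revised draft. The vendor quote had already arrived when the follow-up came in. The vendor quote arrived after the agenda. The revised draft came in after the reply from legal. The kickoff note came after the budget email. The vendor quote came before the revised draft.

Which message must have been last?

the kickoff note

Every other message has a chain of constraints placing it before the kickoff note, so the kickoff note is last.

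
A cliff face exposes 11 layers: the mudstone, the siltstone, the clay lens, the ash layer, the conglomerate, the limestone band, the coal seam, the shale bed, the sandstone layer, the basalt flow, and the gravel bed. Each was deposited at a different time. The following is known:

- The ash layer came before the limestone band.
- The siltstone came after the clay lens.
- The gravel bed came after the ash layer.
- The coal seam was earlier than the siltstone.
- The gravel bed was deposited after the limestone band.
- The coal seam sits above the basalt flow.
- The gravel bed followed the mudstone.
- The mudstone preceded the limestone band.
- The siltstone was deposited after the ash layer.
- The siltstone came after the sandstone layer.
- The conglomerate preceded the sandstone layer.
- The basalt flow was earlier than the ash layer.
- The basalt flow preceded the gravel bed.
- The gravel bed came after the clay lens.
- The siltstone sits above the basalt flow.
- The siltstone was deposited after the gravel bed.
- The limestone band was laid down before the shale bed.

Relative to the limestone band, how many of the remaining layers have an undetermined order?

4

Forced before the limestone band: the ash layer, the basalt flow, and the mudstone; forced after the limestone band: the gravel bed, the shale bed, and the siltstone.
That leaves the clay lens, the coal seam, the conglomerate, and the sandstone layer with no forced order relative to the limestone band — 4.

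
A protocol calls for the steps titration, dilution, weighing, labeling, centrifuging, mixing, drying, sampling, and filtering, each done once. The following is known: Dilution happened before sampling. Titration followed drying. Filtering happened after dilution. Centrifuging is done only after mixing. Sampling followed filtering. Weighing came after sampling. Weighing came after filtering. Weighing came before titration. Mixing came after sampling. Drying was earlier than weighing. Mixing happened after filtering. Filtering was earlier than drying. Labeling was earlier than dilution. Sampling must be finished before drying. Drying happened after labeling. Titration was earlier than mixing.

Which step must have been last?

Every other step has a chain of constraints placing it before centrifuging, so centrifuging is last.

centrifuging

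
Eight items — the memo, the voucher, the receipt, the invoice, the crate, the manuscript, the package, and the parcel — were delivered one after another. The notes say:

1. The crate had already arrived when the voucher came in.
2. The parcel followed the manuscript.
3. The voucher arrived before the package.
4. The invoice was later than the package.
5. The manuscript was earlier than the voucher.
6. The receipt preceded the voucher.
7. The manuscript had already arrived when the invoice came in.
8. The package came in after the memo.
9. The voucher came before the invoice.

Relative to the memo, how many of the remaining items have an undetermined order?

5

Forced after the memo: the invoice and the package.
That leaves the crate, the manuscript, the parcel, the receipt, and the voucher with no forced order relative to the memo — 5.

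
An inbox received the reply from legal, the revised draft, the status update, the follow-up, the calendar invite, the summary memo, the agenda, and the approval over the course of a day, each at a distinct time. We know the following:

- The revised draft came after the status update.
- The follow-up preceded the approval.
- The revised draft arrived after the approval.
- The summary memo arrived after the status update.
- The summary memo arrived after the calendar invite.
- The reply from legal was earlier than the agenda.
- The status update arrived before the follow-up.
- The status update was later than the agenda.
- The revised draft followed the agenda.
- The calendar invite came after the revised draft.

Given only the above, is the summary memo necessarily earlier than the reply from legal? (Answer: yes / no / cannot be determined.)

Tracing the constraints gives the reply from legal → the agenda → the status update → the summary memo, so the reply from legal must come before the summary memo.
That means the summary memo cannot be before the reply from legal.

no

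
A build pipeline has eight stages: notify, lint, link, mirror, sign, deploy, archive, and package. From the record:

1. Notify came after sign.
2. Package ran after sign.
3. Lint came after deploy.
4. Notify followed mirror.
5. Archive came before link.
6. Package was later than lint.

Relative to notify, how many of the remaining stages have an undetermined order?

5

Forced before notify: mirror and sign.
That leaves archive, deploy, link, lint, and package with no forced order relative to notify — 5.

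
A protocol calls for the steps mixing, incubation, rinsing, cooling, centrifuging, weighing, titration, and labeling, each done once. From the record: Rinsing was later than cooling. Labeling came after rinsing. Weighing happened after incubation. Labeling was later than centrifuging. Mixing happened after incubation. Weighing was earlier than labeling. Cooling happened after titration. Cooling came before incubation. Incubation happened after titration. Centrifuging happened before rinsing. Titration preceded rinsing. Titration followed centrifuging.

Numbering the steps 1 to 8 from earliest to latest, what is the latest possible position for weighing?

Weighing must come before labeling — 1 step forced after it.
Everything else can be placed before weighing in some valid order, so weighing can sit as late as position 8 − 1 = 7.

7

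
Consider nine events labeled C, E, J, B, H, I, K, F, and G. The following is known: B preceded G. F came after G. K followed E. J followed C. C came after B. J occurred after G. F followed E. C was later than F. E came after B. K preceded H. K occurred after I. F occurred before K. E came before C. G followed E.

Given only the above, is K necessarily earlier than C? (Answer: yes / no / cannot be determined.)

cannot be determined

No chain of stated constraints runs from K to C, and none runs from C to K either.
So the relative order of K and C is not fixed by the given facts.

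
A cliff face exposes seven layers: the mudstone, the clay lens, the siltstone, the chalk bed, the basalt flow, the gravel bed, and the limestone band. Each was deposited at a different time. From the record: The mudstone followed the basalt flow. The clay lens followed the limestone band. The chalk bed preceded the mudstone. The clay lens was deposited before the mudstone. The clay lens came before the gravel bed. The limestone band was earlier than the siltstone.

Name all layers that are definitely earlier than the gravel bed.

Directly stated before the gravel bed: the clay lens.
The limestone band reaches the gravel bed via the limestone band → the clay lens → the gravel bed.

the clay lens, the limestone band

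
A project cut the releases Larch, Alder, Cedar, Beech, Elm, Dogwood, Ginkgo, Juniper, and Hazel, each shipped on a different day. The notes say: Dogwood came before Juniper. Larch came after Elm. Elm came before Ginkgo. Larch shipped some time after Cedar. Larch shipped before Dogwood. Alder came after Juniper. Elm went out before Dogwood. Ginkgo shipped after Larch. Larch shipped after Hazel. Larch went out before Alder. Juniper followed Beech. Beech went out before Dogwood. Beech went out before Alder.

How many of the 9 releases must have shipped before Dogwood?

Directly stated before Dogwood: Beech, Elm, and Larch.
Cedar reaches Dogwood via Cedar → Larch → Dogwood.
Hazel reaches Dogwood via Hazel → Larch → Dogwood.
No chain forces Juniper (or any of the others) ahead of Dogwood.
That's Beech, Cedar, Elm, Hazel, and Larch — 5 in all.

5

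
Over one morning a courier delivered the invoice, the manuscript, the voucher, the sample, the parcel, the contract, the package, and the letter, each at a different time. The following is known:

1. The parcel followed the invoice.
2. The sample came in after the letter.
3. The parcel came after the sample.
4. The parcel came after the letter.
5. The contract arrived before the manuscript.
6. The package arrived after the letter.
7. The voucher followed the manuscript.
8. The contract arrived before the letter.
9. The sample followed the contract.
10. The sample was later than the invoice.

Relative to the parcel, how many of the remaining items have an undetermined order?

3

Forced before the parcel: the contract, the invoice, the letter, and the sample.
That leaves the manuscript, the package, and the voucher with no forced order relative to the parcel — 3.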